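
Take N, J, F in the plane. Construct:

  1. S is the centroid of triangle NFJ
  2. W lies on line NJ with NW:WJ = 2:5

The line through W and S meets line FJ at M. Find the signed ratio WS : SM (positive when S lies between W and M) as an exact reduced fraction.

WS:SM = 8/7

Set N = (0, 0), J = (1, 0), F = (0, 1); any affine frame gives the same invariant.
1. S is the centroid of triangle NFJ ⇒ S = (1/3, 1/3)
2. W lies on line NJ with NW:WJ = 2:5 ⇒ W = (2/7, 0)
line WS meets FJ at M = (3/8, 5/8)
S = W + t·(M−W) with t = 8/15, so WS:SM = 8/15:7/15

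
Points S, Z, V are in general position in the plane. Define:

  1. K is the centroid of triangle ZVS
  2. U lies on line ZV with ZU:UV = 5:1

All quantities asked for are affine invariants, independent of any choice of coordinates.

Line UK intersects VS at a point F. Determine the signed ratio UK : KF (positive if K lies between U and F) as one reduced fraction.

UK:KF = -1/2

Work in coordinates with S = (0, 0), Z = (1, 0), V = (0, 1).
1. K is the centroid of triangle ZVS ⇒ K = (1/3, 1/3)
2. U lies on line ZV with ZU:UV = 5:1 ⇒ U = (1/6, 5/6)
line UK meets VS at F = (0, 4/3)
K = U + t·(F−U) with t = -1, so UK:KF = -1:2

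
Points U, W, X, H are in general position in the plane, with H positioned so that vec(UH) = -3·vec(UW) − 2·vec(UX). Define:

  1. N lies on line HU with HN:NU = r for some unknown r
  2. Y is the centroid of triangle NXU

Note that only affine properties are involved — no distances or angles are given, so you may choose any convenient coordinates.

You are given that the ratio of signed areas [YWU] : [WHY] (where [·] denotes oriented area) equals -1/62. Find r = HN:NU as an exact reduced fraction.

Choose coordinates U = (0, 0), W = (1, 0), X = (0, 1), H = (-3, -2).
1. With HN:NU = r, write λ = r/(r+1) so N = H + λ·(U−H); N is affine-linear in λ
2. Y is the centroid of triangle NXU ⇒ Y is an affine combination of earlier points and hence also affine-linear in λ
Every point depending on N is an affine combination of N and λ-independent points, so each such coordinate is linear in λ; the λ² term in each signed area is a multiple of (U−H)×(U−H) = 0, so 2·[YWU] and 2·[WHY] are each linear in λ. Evaluating at λ=0 and λ=1:
  2·[YWU] = -2/3·λ + 1/3,   2·[WHY] = -2/3·λ − 8/3
So [YWU]:[WHY] = (-2/3·λ + 1/3) / (-2/3·λ − 8/3). Setting this equal to -1/62:
  -2/3·λ + 1/3 = -1/62·(-2/3·λ − 8/3)  ⇒  λ = 3/7
Then r = λ/(1−λ) = (3/7)/(4/7) = 3/4. Check: with r = 3/4, N = (-12/7, -8/7) and [YWU]:[WHY] = -1/62 as required.

r = 3/4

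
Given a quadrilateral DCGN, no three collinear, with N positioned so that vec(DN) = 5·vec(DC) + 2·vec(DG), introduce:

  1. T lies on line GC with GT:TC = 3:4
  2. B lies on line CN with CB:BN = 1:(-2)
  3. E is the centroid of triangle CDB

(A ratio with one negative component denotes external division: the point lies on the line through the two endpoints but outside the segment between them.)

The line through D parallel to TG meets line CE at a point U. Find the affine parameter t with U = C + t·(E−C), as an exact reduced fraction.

t = 3/7

Work in coordinates with D = (0, 0), C = (1, 0), G = (0, 1), N = (5, 2).
1. T lies on line GC with GT:TC = 3:4 ⇒ T = (3/7, 4/7)
2. B lies on line CN with CB:BN = 1:(-2) ⇒ B = (-3, -2)
3. E is the centroid of triangle CDB ⇒ E = (-2/3, -2/3)
through D parallel to TG: direction (-3/7, 3/7); meets CE at U = (2/7, -2/7)
U = C + t·(E−C) with t = 3/7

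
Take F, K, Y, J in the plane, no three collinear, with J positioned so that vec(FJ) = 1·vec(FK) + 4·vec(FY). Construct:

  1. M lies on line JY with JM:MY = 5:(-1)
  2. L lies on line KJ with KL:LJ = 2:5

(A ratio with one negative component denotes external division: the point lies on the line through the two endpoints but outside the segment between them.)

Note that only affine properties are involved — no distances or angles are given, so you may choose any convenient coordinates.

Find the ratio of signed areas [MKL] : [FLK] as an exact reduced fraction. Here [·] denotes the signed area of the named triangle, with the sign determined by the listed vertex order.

Assign F = (0, 0), K = (1, 0), Y = (0, 1), J = (1, 4) — the answer is frame-independent, so this choice is without loss of generality.
1. M lies on line JY with JM:MY = 5:(-1) ⇒ M = (-1/4, 1/4)
2. L lies on line KJ with KL:LJ = 2:5 ⇒ L = (1, 8/7)
2·[MKL] = 10/7, 2·[FLK] = -8/7
[MKL]:[FLK] = 10/7:-8/7 = -5/4

[MKL]:[FLK] = -5/4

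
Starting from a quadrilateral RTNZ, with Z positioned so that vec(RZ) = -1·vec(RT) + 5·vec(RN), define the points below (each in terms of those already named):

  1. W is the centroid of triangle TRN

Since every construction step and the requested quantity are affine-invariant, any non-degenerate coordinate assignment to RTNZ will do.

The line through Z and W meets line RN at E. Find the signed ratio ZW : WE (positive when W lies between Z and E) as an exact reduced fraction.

Assign R = (0, 0), T = (1, 0), N = (0, 1), Z = (-1, 5) — the answer is frame-independent, so this choice is without loss of generality.
1. W is the centroid of triangle TRN ⇒ W = (1/3, 1/3)
line ZW meets RN at E = (0, 3/2)
W = Z + t·(E−Z) with t = 4/3, so ZW:WE = 4/3:-1/3

ZW:WE = -4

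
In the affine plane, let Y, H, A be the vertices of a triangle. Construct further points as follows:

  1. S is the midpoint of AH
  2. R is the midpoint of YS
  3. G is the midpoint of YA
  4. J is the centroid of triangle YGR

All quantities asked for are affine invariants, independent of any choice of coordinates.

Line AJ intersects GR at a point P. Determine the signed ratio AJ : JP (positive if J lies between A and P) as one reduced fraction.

Choose coordinates Y = (0, 0), H = (1, 0), A = (0, 1).
1. S is the midpoint of AH ⇒ S = (1/2, 1/2)
2. R is the midpoint of YS ⇒ R = (1/4, 1/4)
3. G is the midpoint of YA ⇒ G = (0, 1/2)
4. J is the centroid of triangle YGR ⇒ J = (1/12, 1/4)
line AJ meets GR at P = (1/16, 7/16)
J = A + t·(P−A) with t = 4/3, so AJ:JP = 4/3:-1/3

AJ:JP = -4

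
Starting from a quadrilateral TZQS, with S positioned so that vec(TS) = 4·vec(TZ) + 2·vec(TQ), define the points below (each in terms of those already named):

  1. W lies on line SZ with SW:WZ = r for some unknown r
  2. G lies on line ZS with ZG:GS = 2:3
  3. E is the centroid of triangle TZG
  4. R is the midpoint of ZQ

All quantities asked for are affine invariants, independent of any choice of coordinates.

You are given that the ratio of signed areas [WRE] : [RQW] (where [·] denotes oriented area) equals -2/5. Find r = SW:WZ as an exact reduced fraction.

r = 4

Set T = (0, 0), Z = (1, 0), Q = (0, 1), S = (4, 2); any affine frame gives the same invariant.
1. With SW:WZ = r, write λ = r/(r+1) so W = S + λ·(Z−S); W is affine-linear in λ
2. G lies on line ZS with ZG:GS = 2:3 ⇒ G = (11/5, 4/5)
3. E is the centroid of triangle TZG ⇒ E = (16/15, 4/15)
4. R is the midpoint of ZQ ⇒ R = (1/2, 1/2)
Every point depending on W is an affine combination of W and λ-independent points, so each such coordinate is linear in λ; the λ² term in each signed area is a multiple of (Z−S)×(Z−S) = 0, so 2·[WRE] and 2·[RQW] are each linear in λ. Evaluating at λ=0 and λ=1:
  2·[WRE] = -11/6·λ + 5/3,   2·[RQW] = 5/2·λ − 5/2
So [WRE]:[RQW] = (-11/6·λ + 5/3) / (5/2·λ − 5/2). Setting this equal to -2/5:
  -11/6·λ + 5/3 = -2/5·(5/2·λ − 5/2)  ⇒  λ = 4/5
Then r = λ/(1−λ) = (4/5)/(1/5) = 4. Check: with r = 4, W = (8/5, 2/5) and [WRE]:[RQW] = -2/5 as required.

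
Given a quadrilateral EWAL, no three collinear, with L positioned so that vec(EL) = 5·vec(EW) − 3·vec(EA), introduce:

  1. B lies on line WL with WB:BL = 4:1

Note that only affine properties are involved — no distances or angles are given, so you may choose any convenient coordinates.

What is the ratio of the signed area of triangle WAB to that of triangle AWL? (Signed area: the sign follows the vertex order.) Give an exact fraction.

[WAB]:[AWL] = -4/5

Assign E = (0, 0), W = (1, 0), A = (0, 1), L = (5, -3) — the answer is frame-independent, so this choice is without loss of generality.
1. B lies on line WL with WB:BL = 4:1 ⇒ B = (21/5, -12/5)
2·[WAB] = -4/5, 2·[AWL] = 1
[WAB]:[AWL] = -4/5:1 = -4/5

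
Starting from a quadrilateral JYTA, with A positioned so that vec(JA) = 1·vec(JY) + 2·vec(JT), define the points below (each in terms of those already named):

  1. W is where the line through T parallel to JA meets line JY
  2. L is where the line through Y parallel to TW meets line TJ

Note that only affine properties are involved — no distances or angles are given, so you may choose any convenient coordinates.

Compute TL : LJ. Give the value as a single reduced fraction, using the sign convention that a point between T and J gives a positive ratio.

Assign J = (0, 0), Y = (1, 0), T = (0, 1), A = (1, 2) — the answer is frame-independent, so this choice is without loss of generality.
1. W is where the line through T parallel to JA meets line JY ⇒ W = (-1/2, 0)
2. L is where the line through Y parallel to TW meets line TJ ⇒ L = (0, -2)
L = T + t·(J−T) with t = 3, so TL:LJ = t:(1−t) = 3:-2

TL:LJ = -3/2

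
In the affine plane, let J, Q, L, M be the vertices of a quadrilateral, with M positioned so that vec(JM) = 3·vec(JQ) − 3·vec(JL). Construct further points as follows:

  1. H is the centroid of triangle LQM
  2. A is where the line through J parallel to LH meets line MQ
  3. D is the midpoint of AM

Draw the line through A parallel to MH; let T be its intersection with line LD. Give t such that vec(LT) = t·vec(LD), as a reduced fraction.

t = -2

Assign J = (0, 0), Q = (1, 0), L = (0, 1), M = (3, -3) — the answer is frame-independent, so this choice is without loss of generality.
1. H is the centroid of triangle LQM ⇒ H = (4/3, -2/3)
2. A is where the line through J parallel to LH meets line MQ ⇒ A = (6, -15/2)
3. D is the midpoint of AM ⇒ D = (9/2, -21/4)
through A parallel to MH: direction (-5/3, 7/3); meets LD at T = (-9, 27/2)
T = L + t·(D−L) with t = -2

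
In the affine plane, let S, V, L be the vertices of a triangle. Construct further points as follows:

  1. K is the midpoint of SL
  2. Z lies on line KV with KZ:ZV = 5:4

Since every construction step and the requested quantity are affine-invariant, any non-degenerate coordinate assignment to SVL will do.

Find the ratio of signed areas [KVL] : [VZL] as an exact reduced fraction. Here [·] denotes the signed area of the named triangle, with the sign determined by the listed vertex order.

Choose coordinates S = (0, 0), V = (1, 0), L = (0, 1).
1. K is the midpoint of SL ⇒ K = (0, 1/2)
2. Z lies on line KV with KZ:ZV = 5:4 ⇒ Z = (5/9, 2/9)
2·[KVL] = 1/2, 2·[VZL] = -2/9
[KVL]:[VZL] = 1/2:-2/9 = -9/4

[KVL]:[VZL] = -9/4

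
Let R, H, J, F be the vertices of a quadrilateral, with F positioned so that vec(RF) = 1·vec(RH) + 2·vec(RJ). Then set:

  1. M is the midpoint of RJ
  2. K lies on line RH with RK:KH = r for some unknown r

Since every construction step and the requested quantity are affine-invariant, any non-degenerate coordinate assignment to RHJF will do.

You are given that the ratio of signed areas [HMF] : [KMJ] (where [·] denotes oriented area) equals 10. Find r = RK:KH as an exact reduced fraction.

r = 2/3

Set R = (0, 0), H = (1, 0), J = (0, 1), F = (1, 2); any affine frame gives the same invariant.
1. M is the midpoint of RJ ⇒ M = (0, 1/2)
2. With RK:KH = r, write λ = r/(r+1) so K = R + λ·(H−R); K is affine-linear in λ
Every point depending on K is an affine combination of K and λ-independent points, so each such coordinate is linear in λ; the λ² term in each signed area is a multiple of (H−R)×(H−R) = 0, so 2·[HMF] and 2·[KMJ] are each linear in λ. Evaluating at λ=0 and λ=1:
  2·[HMF] = -2,   2·[KMJ] = -1/2·λ
So [HMF]:[KMJ] = (-2) / (-1/2·λ). Setting this equal to 10:
  -2 = 10·(-1/2·λ)  ⇒  λ = 2/5
Then r = λ/(1−λ) = (2/5)/(3/5) = 2/3. Check: with r = 2/3, K = (2/5, 0) and [HMF]:[KMJ] = 10 as required.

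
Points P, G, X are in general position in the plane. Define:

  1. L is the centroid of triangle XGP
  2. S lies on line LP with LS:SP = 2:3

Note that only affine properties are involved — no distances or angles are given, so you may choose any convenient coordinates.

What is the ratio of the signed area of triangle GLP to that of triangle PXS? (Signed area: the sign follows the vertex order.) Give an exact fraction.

[GLP]:[PXS] = -5/3

Work in coordinates with P = (0, 0), G = (1, 0), X = (0, 1).
1. L is the centroid of triangle XGP ⇒ L = (1/3, 1/3)
2. S lies on line LP with LS:SP = 2:3 ⇒ S = (1/5, 1/5)
2·[GLP] = 1/3, 2·[PXS] = -1/5
[GLP]:[PXS] = 1/3:-1/5 = -5/3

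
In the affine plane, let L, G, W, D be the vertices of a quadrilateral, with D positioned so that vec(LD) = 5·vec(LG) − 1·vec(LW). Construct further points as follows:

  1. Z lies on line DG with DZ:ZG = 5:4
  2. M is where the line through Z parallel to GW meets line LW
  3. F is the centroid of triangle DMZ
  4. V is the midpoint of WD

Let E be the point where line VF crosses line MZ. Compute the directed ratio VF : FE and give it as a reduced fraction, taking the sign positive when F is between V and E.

Set L = (0, 0), G = (1, 0), W = (0, 1), D = (5, -1); any affine frame gives the same invariant.
1. Z lies on line DG with DZ:ZG = 5:4 ⇒ Z = (25/9, -4/9)
2. M is where the line through Z parallel to GW meets line LW ⇒ M = (0, 7/3)
3. F is the centroid of triangle DMZ ⇒ F = (70/27, 8/27)
4. V is the midpoint of WD ⇒ V = (5/2, 0)
line VF meets MZ at E = (155/63, -8/63)
F = V + t·(E−V) with t = -7/3, so VF:FE = -7/3:10/3

VF:FE = -7/10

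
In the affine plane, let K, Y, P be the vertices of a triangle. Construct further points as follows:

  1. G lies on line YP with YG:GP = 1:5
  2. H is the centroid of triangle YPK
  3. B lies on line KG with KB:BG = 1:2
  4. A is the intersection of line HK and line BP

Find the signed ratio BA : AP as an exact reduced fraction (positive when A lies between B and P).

Choose coordinates K = (0, 0), Y = (1, 0), P = (0, 1).
1. G lies on line YP with YG:GP = 1:5 ⇒ G = (5/6, 1/6)
2. H is the centroid of triangle YPK ⇒ H = (1/3, 1/3)
3. B lies on line KG with KB:BG = 1:2 ⇒ B = (5/18, 1/18)
4. A is the intersection of line HK and line BP ⇒ A = (5/22, 5/22)
A = B + t·(P−B) with t = 2/11, so BA:AP = t:(1−t) = 2/11:9/11

BA:AP = 2/9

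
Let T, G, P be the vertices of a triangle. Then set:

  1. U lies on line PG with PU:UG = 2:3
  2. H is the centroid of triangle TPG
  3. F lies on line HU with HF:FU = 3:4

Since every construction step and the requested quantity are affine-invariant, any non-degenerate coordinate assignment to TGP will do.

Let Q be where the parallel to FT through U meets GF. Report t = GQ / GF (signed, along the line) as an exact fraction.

t = 51/47

Work in coordinates with T = (0, 0), G = (1, 0), P = (0, 1).
1. U lies on line PG with PU:UG = 2:3 ⇒ U = (2/5, 3/5)
2. H is the centroid of triangle TPG ⇒ H = (1/3, 1/3)
3. F lies on line HU with HF:FU = 3:4 ⇒ F = (38/105, 47/105)
through U parallel to FT: direction (-38/105, -47/105); meets GF at Q = (506/1645, 17/35)
Q = G + t·(F−G) with t = 51/47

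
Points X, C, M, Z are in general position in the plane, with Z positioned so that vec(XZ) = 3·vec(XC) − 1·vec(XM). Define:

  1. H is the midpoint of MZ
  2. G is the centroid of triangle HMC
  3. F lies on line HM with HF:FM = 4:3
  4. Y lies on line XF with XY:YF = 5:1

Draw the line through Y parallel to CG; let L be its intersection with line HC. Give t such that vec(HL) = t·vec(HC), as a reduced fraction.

Set X = (0, 0), C = (1, 0), M = (0, 1), Z = (3, -1); any affine frame gives the same invariant.
1. H is the midpoint of MZ ⇒ H = (3/2, 0)
2. G is the centroid of triangle HMC ⇒ G = (5/6, 1/3)
3. F lies on line HM with HF:FM = 4:3 ⇒ F = (9/14, 4/7)
4. Y lies on line XF with XY:YF = 5:1 ⇒ Y = (15/28, 10/21)
through Y parallel to CG: direction (-1/6, 1/3); meets HC at L = (65/84, 0)
L = H + t·(C−H) with t = 61/42

t = 61/42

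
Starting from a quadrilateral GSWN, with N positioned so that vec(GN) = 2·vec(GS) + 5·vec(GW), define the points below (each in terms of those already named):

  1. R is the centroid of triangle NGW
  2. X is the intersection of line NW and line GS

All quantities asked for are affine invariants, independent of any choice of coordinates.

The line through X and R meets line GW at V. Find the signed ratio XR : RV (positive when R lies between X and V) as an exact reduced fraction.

XR:RV = -7/4

Assign G = (0, 0), S = (1, 0), W = (0, 1), N = (2, 5) — the answer is frame-independent, so this choice is without loss of generality.
1. R is the centroid of triangle NGW ⇒ R = (2/3, 2)
2. X is the intersection of line NW and line GS ⇒ X = (-1/2, 0)
line XR meets GW at V = (0, 6/7)
R = X + t·(V−X) with t = 7/3, so XR:RV = 7/3:-4/3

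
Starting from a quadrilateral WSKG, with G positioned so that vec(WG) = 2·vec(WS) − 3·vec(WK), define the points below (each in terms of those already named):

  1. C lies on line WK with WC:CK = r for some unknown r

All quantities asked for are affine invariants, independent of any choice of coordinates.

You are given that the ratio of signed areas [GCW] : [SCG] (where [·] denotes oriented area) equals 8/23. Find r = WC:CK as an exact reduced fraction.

r = 4/5

Set W = (0, 0), S = (1, 0), K = (0, 1), G = (2, -3); any affine frame gives the same invariant.
1. With WC:CK = r, write λ = r/(r+1) so C = W + λ·(K−W); C is affine-linear in λ
Every point depending on C is an affine combination of C and λ-independent points, so each such coordinate is linear in λ; the λ² term in each signed area is a multiple of (K−W)×(K−W) = 0, so 2·[GCW] and 2·[SCG] are each linear in λ. Evaluating at λ=0 and λ=1:
  2·[GCW] = 2·λ,   2·[SCG] = −λ + 3
So [GCW]:[SCG] = (2·λ) / (−λ + 3). Setting this equal to 8/23:
  2·λ = 8/23·(−λ + 3)  ⇒  λ = 4/9
Then r = λ/(1−λ) = (4/9)/(5/9) = 4/5. Check: with r = 4/5, C = (0, 4/9) and [GCW]:[SCG] = 8/23 as required.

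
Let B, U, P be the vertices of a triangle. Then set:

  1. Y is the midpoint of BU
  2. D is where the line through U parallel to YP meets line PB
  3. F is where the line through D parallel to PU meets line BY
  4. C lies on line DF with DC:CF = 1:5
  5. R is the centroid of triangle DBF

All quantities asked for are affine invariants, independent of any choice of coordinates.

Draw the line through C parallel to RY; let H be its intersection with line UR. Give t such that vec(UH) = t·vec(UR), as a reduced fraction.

t = 13/6

Assign B = (0, 0), U = (1, 0), P = (0, 1) — the answer is frame-independent, so this choice is without loss of generality.
1. Y is the midpoint of BU ⇒ Y = (1/2, 0)
2. D is where the line through U parallel to YP meets line PB ⇒ D = (0, 2)
3. F is where the line through D parallel to PU meets line BY ⇒ F = (2, 0)
4. C lies on line DF with DC:CF = 1:5 ⇒ C = (1/3, 5/3)
5. R is the centroid of triangle DBF ⇒ R = (2/3, 2/3)
through C parallel to RY: direction (-1/6, -2/3); meets UR at H = (5/18, 13/9)
H = U + t·(R−U) with t = 13/6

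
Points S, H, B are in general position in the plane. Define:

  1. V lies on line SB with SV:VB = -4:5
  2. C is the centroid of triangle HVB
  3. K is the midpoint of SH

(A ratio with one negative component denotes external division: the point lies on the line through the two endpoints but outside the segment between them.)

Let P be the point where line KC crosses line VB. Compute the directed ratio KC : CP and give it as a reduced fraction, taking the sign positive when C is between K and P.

KC:CP = 1/2

Assign S = (0, 0), H = (1, 0), B = (0, 1) — the answer is frame-independent, so this choice is without loss of generality.
1. V lies on line SB with SV:VB = -4:5 ⇒ V = (0, -4)
2. C is the centroid of triangle HVB ⇒ C = (1/3, -1)
3. K is the midpoint of SH ⇒ K = (1/2, 0)
line KC meets VB at P = (0, -3)
C = K + t·(P−K) with t = 1/3, so KC:CP = 1/3:2/3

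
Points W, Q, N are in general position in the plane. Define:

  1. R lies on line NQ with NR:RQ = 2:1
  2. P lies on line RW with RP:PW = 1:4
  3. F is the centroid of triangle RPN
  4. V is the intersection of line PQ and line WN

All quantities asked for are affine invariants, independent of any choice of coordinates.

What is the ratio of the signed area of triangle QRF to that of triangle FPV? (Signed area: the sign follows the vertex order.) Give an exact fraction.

Choose coordinates W = (0, 0), Q = (1, 0), N = (0, 1).
1. R lies on line NQ with NR:RQ = 2:1 ⇒ R = (2/3, 1/3)
2. P lies on line RW with RP:PW = 1:4 ⇒ P = (8/15, 4/15)
3. F is the centroid of triangle RPN ⇒ F = (2/5, 8/15)
4. V is the intersection of line PQ and line WN ⇒ V = (0, 4/7)
2·[QRF] = 1/45, 2·[FPV] = -32/315
[QRF]:[FPV] = 1/45:-32/315 = -7/32

[QRF]:[FPV] = -7/32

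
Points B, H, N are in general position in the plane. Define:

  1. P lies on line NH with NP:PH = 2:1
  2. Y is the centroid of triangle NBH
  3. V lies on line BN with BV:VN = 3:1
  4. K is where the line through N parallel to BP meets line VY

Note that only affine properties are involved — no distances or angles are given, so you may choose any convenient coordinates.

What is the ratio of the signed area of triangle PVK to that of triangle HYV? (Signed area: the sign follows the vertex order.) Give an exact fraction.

[PVK]:[HYV] = 5/14

Work in coordinates with B = (0, 0), H = (1, 0), N = (0, 1).
1. P lies on line NH with NP:PH = 2:1 ⇒ P = (2/3, 1/3)
2. Y is the centroid of triangle NBH ⇒ Y = (1/3, 1/3)
3. V lies on line BN with BV:VN = 3:1 ⇒ V = (0, 3/4)
4. K is where the line through N parallel to BP meets line VY ⇒ K = (-1/7, 13/14)
2·[PVK] = -5/84, 2·[HYV] = -1/6
[PVK]:[HYV] = -5/84:-1/6 = 5/14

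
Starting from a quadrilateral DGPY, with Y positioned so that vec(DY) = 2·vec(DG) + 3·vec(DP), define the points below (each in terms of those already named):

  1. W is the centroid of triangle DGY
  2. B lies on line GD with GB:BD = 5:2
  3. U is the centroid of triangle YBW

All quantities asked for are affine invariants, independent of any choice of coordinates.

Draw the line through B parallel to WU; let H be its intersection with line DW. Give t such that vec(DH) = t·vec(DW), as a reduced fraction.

t = 2/5

Choose coordinates D = (0, 0), G = (1, 0), P = (0, 1), Y = (2, 3).
1. W is the centroid of triangle DGY ⇒ W = (1, 1)
2. B lies on line GD with GB:BD = 5:2 ⇒ B = (2/7, 0)
3. U is the centroid of triangle YBW ⇒ U = (23/21, 4/3)
through B parallel to WU: direction (2/21, 1/3); meets DW at H = (2/5, 2/5)
H = D + t·(W−D) with t = 2/5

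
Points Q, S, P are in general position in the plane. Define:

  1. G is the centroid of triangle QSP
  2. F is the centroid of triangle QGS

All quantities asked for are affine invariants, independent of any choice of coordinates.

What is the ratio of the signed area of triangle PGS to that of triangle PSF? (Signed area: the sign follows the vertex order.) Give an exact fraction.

Set Q = (0, 0), S = (1, 0), P = (0, 1); any affine frame gives the same invariant.
1. G is the centroid of triangle QSP ⇒ G = (1/3, 1/3)
2. F is the centroid of triangle QGS ⇒ F = (4/9, 1/9)
2·[PGS] = 1/3, 2·[PSF] = -4/9
[PGS]:[PSF] = 1/3:-4/9 = -3/4

[PGS]:[PSF] = -3/4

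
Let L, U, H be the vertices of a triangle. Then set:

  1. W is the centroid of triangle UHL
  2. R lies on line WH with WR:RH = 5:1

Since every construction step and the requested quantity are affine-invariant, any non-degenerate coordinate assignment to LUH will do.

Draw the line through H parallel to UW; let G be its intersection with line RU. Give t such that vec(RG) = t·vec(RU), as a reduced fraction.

Choose coordinates L = (0, 0), U = (1, 0), H = (0, 1).
1. W is the centroid of triangle UHL ⇒ W = (1/3, 1/3)
2. R lies on line WH with WR:RH = 5:1 ⇒ R = (1/18, 8/9)
through H parallel to UW: direction (-2/3, 1/3); meets RU at G = (-2/15, 16/15)
G = R + t·(U−R) with t = -1/5

t = -1/5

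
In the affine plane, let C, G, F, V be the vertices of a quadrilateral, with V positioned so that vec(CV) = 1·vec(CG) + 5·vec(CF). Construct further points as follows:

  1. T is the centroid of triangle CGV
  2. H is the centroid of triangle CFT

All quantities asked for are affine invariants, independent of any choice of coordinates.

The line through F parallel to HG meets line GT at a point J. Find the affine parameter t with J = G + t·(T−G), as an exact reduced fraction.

Choose coordinates C = (0, 0), G = (1, 0), F = (0, 1), V = (1, 5).
1. T is the centroid of triangle CGV ⇒ T = (2/3, 5/3)
2. H is the centroid of triangle CFT ⇒ H = (2/9, 8/9)
through F parallel to HG: direction (7/9, -8/9); meets GT at J = (28/27, -5/27)
J = G + t·(T−G) with t = -1/9

t = -1/9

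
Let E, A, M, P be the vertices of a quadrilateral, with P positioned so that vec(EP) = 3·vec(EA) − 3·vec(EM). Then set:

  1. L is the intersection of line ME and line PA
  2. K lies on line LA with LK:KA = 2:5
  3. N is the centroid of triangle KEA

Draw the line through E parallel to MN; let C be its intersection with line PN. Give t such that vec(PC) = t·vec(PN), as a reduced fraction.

t = 3

Set E = (0, 0), A = (1, 0), M = (0, 1), P = (3, -3); any affine frame gives the same invariant.
1. L is the intersection of line ME and line PA ⇒ L = (0, 3/2)
2. K lies on line LA with LK:KA = 2:5 ⇒ K = (2/7, 15/14)
3. N is the centroid of triangle KEA ⇒ N = (3/7, 5/14)
through E parallel to MN: direction (3/7, -9/14); meets PN at C = (-33/7, 99/14)
C = P + t·(N−P) with t = 3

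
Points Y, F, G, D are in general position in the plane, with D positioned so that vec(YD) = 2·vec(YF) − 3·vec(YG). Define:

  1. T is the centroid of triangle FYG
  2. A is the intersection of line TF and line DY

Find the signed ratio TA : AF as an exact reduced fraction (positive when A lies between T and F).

TA:AF = -5/9

Assign Y = (0, 0), F = (1, 0), G = (0, 1), D = (2, -3) — the answer is frame-independent, so this choice is without loss of generality.
1. T is the centroid of triangle FYG ⇒ T = (1/3, 1/3)
2. A is the intersection of line TF and line DY ⇒ A = (-1/2, 3/4)
A = T + t·(F−T) with t = -5/4, so TA:AF = t:(1−t) = -5/4:9/4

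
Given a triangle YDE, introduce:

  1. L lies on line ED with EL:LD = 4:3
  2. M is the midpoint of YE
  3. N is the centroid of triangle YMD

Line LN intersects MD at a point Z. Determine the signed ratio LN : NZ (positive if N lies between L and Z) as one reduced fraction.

Work in coordinates with Y = (0, 0), D = (1, 0), E = (0, 1).
1. L lies on line ED with EL:LD = 4:3 ⇒ L = (4/7, 3/7)
2. M is the midpoint of YE ⇒ M = (0, 1/2)
3. N is the centroid of triangle YMD ⇒ N = (1/3, 1/6)
line LN meets MD at Z = (7/16, 9/32)
N = L + t·(Z−L) with t = 16/9, so LN:NZ = 16/9:-7/9

LN:NZ = -16/7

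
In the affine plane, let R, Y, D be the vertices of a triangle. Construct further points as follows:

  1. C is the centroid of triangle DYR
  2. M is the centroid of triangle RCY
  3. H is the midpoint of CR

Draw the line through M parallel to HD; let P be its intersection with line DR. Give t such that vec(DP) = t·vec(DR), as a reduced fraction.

Work in coordinates with R = (0, 0), Y = (1, 0), D = (0, 1).
1. C is the centroid of triangle DYR ⇒ C = (1/3, 1/3)
2. M is the centroid of triangle RCY ⇒ M = (4/9, 1/9)
3. H is the midpoint of CR ⇒ H = (1/6, 1/6)
through M parallel to HD: direction (-1/6, 5/6); meets DR at P = (0, 7/3)
P = D + t·(R−D) with t = -4/3

t = -4/3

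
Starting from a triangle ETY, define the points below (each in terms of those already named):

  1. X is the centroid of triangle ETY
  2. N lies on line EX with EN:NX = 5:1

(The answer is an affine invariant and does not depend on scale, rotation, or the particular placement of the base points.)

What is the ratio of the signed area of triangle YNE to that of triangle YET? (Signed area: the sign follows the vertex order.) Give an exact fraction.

[YNE]:[YET] = -5/18

Choose coordinates E = (0, 0), T = (1, 0), Y = (0, 1).
1. X is the centroid of triangle ETY ⇒ X = (1/3, 1/3)
2. N lies on line EX with EN:NX = 5:1 ⇒ N = (5/18, 5/18)
2·[YNE] = -5/18, 2·[YET] = 1
[YNE]:[YET] = -5/18:1 = -5/18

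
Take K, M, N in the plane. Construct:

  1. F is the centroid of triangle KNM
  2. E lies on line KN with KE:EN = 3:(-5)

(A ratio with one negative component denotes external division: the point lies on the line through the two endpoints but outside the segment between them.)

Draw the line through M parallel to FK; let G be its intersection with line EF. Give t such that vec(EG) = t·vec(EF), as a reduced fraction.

Choose coordinates K = (0, 0), M = (1, 0), N = (0, 1).
1. F is the centroid of triangle KNM ⇒ F = (1/3, 1/3)
2. E lies on line KN with KE:EN = 3:(-5) ⇒ E = (0, -3/2)
through M parallel to FK: direction (-1/3, -1/3); meets EF at G = (1/9, -8/9)
G = E + t·(F−E) with t = 1/3

t = 1/3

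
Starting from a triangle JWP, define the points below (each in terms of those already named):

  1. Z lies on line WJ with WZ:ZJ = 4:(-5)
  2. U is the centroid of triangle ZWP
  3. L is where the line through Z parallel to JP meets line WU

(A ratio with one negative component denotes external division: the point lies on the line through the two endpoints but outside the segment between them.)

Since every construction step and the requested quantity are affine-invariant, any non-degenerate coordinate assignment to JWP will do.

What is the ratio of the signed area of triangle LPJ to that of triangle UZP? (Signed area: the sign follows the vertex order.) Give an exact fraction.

Assign J = (0, 0), W = (1, 0), P = (0, 1) — the answer is frame-independent, so this choice is without loss of generality.
1. Z lies on line WJ with WZ:ZJ = 4:(-5) ⇒ Z = (5, 0)
2. U is the centroid of triangle ZWP ⇒ U = (2, 1/3)
3. L is where the line through Z parallel to JP meets line WU ⇒ L = (5, 4/3)
2·[LPJ] = 5, 2·[UZP] = 4/3
[LPJ]:[UZP] = 5:4/3 = 15/4

[LPJ]:[UZP] = 15/4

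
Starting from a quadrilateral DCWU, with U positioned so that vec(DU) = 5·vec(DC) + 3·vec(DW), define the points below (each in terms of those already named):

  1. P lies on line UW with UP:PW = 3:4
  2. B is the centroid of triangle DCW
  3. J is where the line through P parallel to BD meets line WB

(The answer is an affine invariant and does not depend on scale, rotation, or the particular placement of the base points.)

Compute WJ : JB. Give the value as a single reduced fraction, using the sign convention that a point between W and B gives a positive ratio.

WJ:JB = -12/5

Work in coordinates with D = (0, 0), C = (1, 0), W = (0, 1), U = (5, 3).
1. P lies on line UW with UP:PW = 3:4 ⇒ P = (20/7, 15/7)
2. B is the centroid of triangle DCW ⇒ B = (1/3, 1/3)
3. J is where the line through P parallel to BD meets line WB ⇒ J = (4/7, -1/7)
J = W + t·(B−W) with t = 12/7, so WJ:JB = t:(1−t) = 12/7:-5/7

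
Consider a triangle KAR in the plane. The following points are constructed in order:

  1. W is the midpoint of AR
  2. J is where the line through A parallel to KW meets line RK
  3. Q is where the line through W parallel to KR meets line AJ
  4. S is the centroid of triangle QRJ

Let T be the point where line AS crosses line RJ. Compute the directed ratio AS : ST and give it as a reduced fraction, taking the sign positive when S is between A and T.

AS:ST = 5

Set K = (0, 0), A = (1, 0), R = (0, 1); any affine frame gives the same invariant.
1. W is the midpoint of AR ⇒ W = (1/2, 1/2)
2. J is where the line through A parallel to KW meets line RK ⇒ J = (0, -1)
3. Q is where the line through W parallel to KR meets line AJ ⇒ Q = (1/2, -1/2)
4. S is the centroid of triangle QRJ ⇒ S = (1/6, -1/6)
line AS meets RJ at T = (0, -1/5)
S = A + t·(T−A) with t = 5/6, so AS:ST = 5/6:1/6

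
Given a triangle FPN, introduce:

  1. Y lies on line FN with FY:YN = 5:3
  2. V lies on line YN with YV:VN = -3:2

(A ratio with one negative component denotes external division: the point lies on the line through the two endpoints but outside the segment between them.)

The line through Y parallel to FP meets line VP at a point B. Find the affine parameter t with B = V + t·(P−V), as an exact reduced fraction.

t = 9/14

Work in coordinates with F = (0, 0), P = (1, 0), N = (0, 1).
1. Y lies on line FN with FY:YN = 5:3 ⇒ Y = (0, 5/8)
2. V lies on line YN with YV:VN = -3:2 ⇒ V = (0, 7/4)
through Y parallel to FP: direction (1, 0); meets VP at B = (9/14, 5/8)
B = V + t·(P−V) with t = 9/14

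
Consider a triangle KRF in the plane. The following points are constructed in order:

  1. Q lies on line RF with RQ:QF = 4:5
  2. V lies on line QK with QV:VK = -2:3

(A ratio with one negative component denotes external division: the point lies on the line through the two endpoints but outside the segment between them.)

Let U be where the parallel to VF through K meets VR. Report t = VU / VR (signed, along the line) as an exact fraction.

Set K = (0, 0), R = (1, 0), F = (0, 1); any affine frame gives the same invariant.
1. Q lies on line RF with RQ:QF = 4:5 ⇒ Q = (5/9, 4/9)
2. V lies on line QK with QV:VK = -2:3 ⇒ V = (5/3, 4/3)
through K parallel to VF: direction (-5/3, -1/3); meets VR at U = (10/9, 2/9)
U = V + t·(R−V) with t = 5/6

t = 5/6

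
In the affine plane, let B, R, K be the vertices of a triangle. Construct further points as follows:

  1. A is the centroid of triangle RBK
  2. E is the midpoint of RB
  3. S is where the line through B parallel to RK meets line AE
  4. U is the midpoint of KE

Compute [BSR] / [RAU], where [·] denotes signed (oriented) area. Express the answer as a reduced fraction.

Assign B = (0, 0), R = (1, 0), K = (0, 1) — the answer is frame-independent, so this choice is without loss of generality.
1. A is the centroid of triangle RBK ⇒ A = (1/3, 1/3)
2. E is the midpoint of RB ⇒ E = (1/2, 0)
3. S is where the line through B parallel to RK meets line AE ⇒ S = (1, -1)
4. U is the midpoint of KE ⇒ U = (1/4, 1/2)
2·[BSR] = 1, 2·[RAU] = -1/12
[BSR]:[RAU] = 1:-1/12 = -12

[BSR]:[RAU] = -12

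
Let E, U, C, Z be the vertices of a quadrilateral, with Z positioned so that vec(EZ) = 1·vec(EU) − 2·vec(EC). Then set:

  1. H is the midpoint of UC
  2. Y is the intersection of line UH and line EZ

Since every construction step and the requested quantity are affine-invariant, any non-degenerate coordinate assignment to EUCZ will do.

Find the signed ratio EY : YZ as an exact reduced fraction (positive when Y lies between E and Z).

EY:YZ = -1/2

Choose coordinates E = (0, 0), U = (1, 0), C = (0, 1), Z = (1, -2).
1. H is the midpoint of UC ⇒ H = (1/2, 1/2)
2. Y is the intersection of line UH and line EZ ⇒ Y = (-1, 2)
Y = E + t·(Z−E) with t = -1, so EY:YZ = t:(1−t) = -1:2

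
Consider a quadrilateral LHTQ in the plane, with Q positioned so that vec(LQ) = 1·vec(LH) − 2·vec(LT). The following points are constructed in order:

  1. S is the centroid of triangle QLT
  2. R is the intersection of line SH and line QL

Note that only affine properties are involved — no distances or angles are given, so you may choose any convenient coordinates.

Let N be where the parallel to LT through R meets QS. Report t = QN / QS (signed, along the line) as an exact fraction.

Work in coordinates with L = (0, 0), H = (1, 0), T = (0, 1), Q = (1, -2).
1. S is the centroid of triangle QLT ⇒ S = (1/3, -1/3)
2. R is the intersection of line SH and line QL ⇒ R = (1/5, -2/5)
through R parallel to LT: direction (0, 1); meets QS at N = (1/5, 0)
N = Q + t·(S−Q) with t = 6/5

t = 6/5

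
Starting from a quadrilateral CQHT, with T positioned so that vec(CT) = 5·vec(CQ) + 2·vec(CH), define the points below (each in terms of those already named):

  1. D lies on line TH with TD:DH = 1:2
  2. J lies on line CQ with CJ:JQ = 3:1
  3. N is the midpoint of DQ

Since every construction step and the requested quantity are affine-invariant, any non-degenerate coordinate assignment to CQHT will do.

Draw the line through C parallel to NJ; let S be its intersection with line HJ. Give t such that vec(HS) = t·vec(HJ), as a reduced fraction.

t = 34/49

Choose coordinates C = (0, 0), Q = (1, 0), H = (0, 1), T = (5, 2).
1. D lies on line TH with TD:DH = 1:2 ⇒ D = (10/3, 5/3)
2. J lies on line CQ with CJ:JQ = 3:1 ⇒ J = (3/4, 0)
3. N is the midpoint of DQ ⇒ N = (13/6, 5/6)
through C parallel to NJ: direction (-17/12, -5/6); meets HJ at S = (51/98, 15/49)
S = H + t·(J−H) with t = 34/49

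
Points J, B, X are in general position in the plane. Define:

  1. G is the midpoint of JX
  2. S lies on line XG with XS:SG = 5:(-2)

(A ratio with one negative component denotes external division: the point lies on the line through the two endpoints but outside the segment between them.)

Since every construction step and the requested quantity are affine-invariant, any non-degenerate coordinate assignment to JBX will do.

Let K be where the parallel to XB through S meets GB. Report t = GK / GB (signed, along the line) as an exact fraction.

Assign J = (0, 0), B = (1, 0), X = (0, 1) — the answer is frame-independent, so this choice is without loss of generality.
1. G is the midpoint of JX ⇒ G = (0, 1/2)
2. S lies on line XG with XS:SG = 5:(-2) ⇒ S = (0, 1/6)
through S parallel to XB: direction (1, -1); meets GB at K = (-2/3, 5/6)
K = G + t·(B−G) with t = -2/3

t = -2/3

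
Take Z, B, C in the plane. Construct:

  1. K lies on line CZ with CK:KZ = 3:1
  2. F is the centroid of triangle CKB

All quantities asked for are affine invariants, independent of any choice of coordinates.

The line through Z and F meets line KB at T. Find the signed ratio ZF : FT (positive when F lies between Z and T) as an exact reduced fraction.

Work in coordinates with Z = (0, 0), B = (1, 0), C = (0, 1).
1. K lies on line CZ with CK:KZ = 3:1 ⇒ K = (0, 1/4)
2. F is the centroid of triangle CKB ⇒ F = (1/3, 5/12)
line ZF meets KB at T = (1/6, 5/24)
F = Z + t·(T−Z) with t = 2, so ZF:FT = 2:-1

ZF:FT = -2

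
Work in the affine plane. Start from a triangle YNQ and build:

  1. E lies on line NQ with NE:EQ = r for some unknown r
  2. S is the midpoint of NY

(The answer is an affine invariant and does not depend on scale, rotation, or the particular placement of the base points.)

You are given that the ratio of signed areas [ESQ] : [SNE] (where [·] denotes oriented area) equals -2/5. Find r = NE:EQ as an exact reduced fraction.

Set Y = (0, 0), N = (1, 0), Q = (0, 1); any affine frame gives the same invariant.
1. With NE:EQ = r, write λ = r/(r+1) so E = N + λ·(Q−N); E is affine-linear in λ
2. S is the midpoint of NY ⇒ S = (1/2, 0)
Every point depending on E is an affine combination of E and λ-independent points, so each such coordinate is linear in λ; the λ² term in each signed area is a multiple of (Q−N)×(Q−N) = 0, so 2·[ESQ] and 2·[SNE] are each linear in λ. Evaluating at λ=0 and λ=1:
  2·[ESQ] = 1/2·λ − 1/2,   2·[SNE] = 1/2·λ
So [ESQ]:[SNE] = (1/2·λ − 1/2) / (1/2·λ). Setting this equal to -2/5:
  1/2·λ − 1/2 = -2/5·(1/2·λ)  ⇒  λ = 5/7
Then r = λ/(1−λ) = (5/7)/(2/7) = 5/2. Check: with r = 5/2, E = (2/7, 5/7) and [ESQ]:[SNE] = -2/5 as required.

r = 5/2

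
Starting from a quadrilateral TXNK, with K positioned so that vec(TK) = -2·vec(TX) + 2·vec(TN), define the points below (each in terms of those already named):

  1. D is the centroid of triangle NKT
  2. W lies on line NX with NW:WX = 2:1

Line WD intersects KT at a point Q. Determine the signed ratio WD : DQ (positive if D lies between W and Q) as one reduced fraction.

Work in coordinates with T = (0, 0), X = (1, 0), N = (0, 1), K = (-2, 2).
1. D is the centroid of triangle NKT ⇒ D = (-2/3, 1)
2. W lies on line NX with NW:WX = 2:1 ⇒ W = (2/3, 1/3)
line WD meets KT at Q = (-4/3, 4/3)
D = W + t·(Q−W) with t = 2/3, so WD:DQ = 2/3:1/3

WD:DQ = 2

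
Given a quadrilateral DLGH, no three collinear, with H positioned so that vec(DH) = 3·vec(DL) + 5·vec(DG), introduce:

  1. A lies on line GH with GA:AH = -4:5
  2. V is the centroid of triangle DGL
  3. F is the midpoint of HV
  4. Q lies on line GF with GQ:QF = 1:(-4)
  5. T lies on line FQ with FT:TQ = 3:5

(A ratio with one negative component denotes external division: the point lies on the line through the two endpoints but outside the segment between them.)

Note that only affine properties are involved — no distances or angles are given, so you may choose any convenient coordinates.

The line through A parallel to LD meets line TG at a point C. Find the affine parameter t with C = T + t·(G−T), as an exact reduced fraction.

Assign D = (0, 0), L = (1, 0), G = (0, 1), H = (3, 5) — the answer is frame-independent, so this choice is without loss of generality.
1. A lies on line GH with GA:AH = -4:5 ⇒ A = (-12, -15)
2. V is the centroid of triangle DGL ⇒ V = (1/3, 1/3)
3. F is the midpoint of HV ⇒ F = (5/3, 8/3)
4. Q lies on line GF with GQ:QF = 1:(-4) ⇒ Q = (-5/9, 4/9)
5. T lies on line FQ with FT:TQ = 3:5 ⇒ T = (5/6, 11/6)
through A parallel to LD: direction (-1, 0); meets TG at C = (-16, -15)
C = T + t·(G−T) with t = 101/5

t = 101/5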